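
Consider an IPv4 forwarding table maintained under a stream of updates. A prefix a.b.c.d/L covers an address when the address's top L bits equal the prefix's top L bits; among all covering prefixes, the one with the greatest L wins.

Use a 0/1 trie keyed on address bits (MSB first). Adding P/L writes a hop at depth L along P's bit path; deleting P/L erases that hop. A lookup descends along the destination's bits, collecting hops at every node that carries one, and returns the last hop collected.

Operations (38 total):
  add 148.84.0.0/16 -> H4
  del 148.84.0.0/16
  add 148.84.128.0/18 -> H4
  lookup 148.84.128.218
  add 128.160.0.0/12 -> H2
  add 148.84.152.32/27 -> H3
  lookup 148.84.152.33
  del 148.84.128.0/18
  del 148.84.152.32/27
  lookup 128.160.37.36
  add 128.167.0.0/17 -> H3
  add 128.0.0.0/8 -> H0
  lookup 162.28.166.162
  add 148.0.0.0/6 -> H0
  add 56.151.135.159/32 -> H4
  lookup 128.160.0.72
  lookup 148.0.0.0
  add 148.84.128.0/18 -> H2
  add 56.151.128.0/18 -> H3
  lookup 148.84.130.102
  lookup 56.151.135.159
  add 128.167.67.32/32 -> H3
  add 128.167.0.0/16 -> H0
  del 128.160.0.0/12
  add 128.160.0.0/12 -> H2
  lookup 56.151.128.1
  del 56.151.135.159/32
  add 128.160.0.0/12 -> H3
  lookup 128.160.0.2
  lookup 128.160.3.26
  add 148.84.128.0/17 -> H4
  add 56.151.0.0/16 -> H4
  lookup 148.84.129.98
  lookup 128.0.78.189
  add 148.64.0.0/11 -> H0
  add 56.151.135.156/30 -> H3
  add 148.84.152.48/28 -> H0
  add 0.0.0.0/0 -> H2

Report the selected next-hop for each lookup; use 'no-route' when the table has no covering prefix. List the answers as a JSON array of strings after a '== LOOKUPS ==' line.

Apply in order:
  add 148.84.0.0/16 -> H4 at depth 16
  del 148.84.0.0/16 (clear depth 16)
  add 148.84.128.0/18 -> H4 at depth 18
  Q 148.84.128.218: descend 100101000101010010 ; hops seen [H4] ; pick H4
  add 128.160.0.0/12 -> H2 at depth 12
  add 148.84.152.32/27 -> H3 at depth 27
  Q 148.84.152.33: descend 100101000101010010011000001 ; hops seen [H4,H3] ; pick H3
  del 148.84.128.0/18 (clear depth 18)
  del 148.84.152.32/27 (clear depth 27)
  Q 128.160.37.36: descend 100000001010 ; hops seen [H2] ; pick H2
  add 128.167.0.0/17 -> H3 at depth 17
  add 128.0.0.0/8 -> H0 at depth 8
  Q 162.28.166.162: descend 10 ; hops seen [∅] ; pick no-route
  add 148.0.0.0/6 -> H0 at depth 6
  add 56.151.135.159/32 -> H4 at depth 32
  Q 128.160.0.72: descend 1000000010100 ; hops seen [H0,H2] ; pick H2
  Q 148.0.0.0: descend 100101000 ; hops seen [H0] ; pick H0
  add 148.84.128.0/18 -> H2 at depth 18
  add 56.151.128.0/18 -> H3 at depth 18
  Q 148.84.130.102: descend 1001010001010100100 ; hops seen [H0,H2] ; pick H2
  Q 56.151.135.159: descend 00111000100101111000011110011111 ; hops seen [H3,H4] ; pick H4
  add 128.167.67.32/32 -> H3 at depth 32
  add 128.167.0.0/16 -> H0 at depth 16
  del 128.160.0.0/12 (clear depth 12)
  add 128.160.0.0/12 -> H2 at depth 12
  Q 56.151.128.1: descend 001110001001011110000 ; hops seen [H3] ; pick H3
  del 56.151.135.159/32 (clear depth 32)
  add 128.160.0.0/12 -> H3 at depth 12
  Q 128.160.0.2: descend 1000000010100 ; hops seen [H0,H3] ; pick H3
  Q 128.160.3.26: descend 1000000010100 ; hops seen [H0,H3] ; pick H3
  add 148.84.128.0/17 -> H4 at depth 17
  add 56.151.0.0/16 -> H4 at depth 16
  Q 148.84.129.98: descend 1001010001010100100 ; hops seen [H0,H4,H2] ; pick H2
  Q 128.0.78.189: descend 10000000 ; hops seen [H0] ; pick H0
  add 148.64.0.0/11 -> H0 at depth 11
  add 56.151.135.156/30 -> H3 at depth 30
  add 148.84.152.48/28 -> H0 at depth 28
  add 0.0.0.0/0 -> H2 at depth 0

== LOOKUPS ==
["H4","H3","H2","no-route","H2","H0","H2","H4","H3","H3","H3","H2","H0"]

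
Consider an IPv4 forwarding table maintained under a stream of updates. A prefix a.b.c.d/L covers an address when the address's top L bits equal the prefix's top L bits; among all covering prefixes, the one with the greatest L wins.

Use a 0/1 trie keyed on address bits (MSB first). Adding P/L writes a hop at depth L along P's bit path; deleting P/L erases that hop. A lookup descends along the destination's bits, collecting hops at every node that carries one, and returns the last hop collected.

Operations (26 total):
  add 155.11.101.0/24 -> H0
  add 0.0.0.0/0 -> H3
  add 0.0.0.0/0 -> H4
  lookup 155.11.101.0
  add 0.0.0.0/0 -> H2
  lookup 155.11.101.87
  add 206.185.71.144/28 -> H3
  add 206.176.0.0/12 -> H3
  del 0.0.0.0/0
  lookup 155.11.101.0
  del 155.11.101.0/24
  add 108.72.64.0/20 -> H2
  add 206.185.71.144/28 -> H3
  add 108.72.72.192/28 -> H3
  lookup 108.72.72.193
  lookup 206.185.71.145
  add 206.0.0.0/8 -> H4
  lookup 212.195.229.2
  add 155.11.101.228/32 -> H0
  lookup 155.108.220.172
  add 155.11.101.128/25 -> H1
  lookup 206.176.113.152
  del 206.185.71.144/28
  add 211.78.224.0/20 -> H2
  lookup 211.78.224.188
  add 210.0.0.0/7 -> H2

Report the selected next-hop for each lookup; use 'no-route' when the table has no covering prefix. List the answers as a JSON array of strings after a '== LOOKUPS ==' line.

Apply in order:
  add 155.11.101.0/24 -> H0 at depth 24
  add 0.0.0.0/0 -> H3 at depth 0
  add 0.0.0.0/0 -> H4 at depth 0
  ? 155.11.101.0  path d0:H4→d1:-→d2:-→d3:-→d4:-→d5:-→d6:-→d7:-→d8:-→d9:-→d10:-→d11:-→d12:-→d13:-→d14:-→d15:-→d16:-→d17:-→d18:-→d19:-→d20:-→d21:-→d22:-→d23:-→d24:H0  best=H0
  add 0.0.0.0/0 -> H2 at depth 0
  ? 155.11.101.87  path d0:H2→d1:-→d2:-→d3:-→d4:-→d5:-→d6:-→d7:-→d8:-→d9:-→d10:-→d11:-→d12:-→d13:-→d14:-→d15:-→d16:-→d17:-→d18:-→d19:-→d20:-→d21:-→d22:-→d23:-→d24:H0  best=H0
  add 206.185.71.144/28 -> H3 at depth 28
  add 206.176.0.0/12 -> H3 at depth 12
  - 0.0.0.0/0 clear@0
  ? 155.11.101.0  path d0:-→d1:-→d2:-→d3:-→d4:-→d5:-→d6:-→d7:-→d8:-→d9:-→d10:-→d11:-→d12:-→d13:-→d14:-→d15:-→d16:-→d17:-→d18:-→d19:-→d20:-→d21:-→d22:-→d23:-→d24:H0  best=H0
  - 155.11.101.0/24 clear@24
  add 108.72.64.0/20 -> H2 at depth 20
  add 206.185.71.144/28 -> H3 at depth 28
  add 108.72.72.192/28 -> H3 at depth 28
  ? 108.72.72.193  path d0:-→d1:-→d2:-→d3:-→d4:-→d5:-→d6:-→d7:-→d8:-→d9:-→d10:-→d11:-→d12:-→d13:-→d14:-→d15:-→d16:-→d17:-→d18:-→d19:-→d20:H2→d21:-→d22:-→d23:-→d24:-→d25:-→d26:-→d27:-→d28:H3  best=H3
  ? 206.185.71.145  path d0:-→d1:-→d2:-→d3:-→d4:-→d5:-→d6:-→d7:-→d8:-→d9:-→d10:-→d11:-→d12:H3→d13:-→d14:-→d15:-→d16:-→d17:-→d18:-→d19:-→d20:-→d21:-→d22:-→d23:-→d24:-→d25:-→d26:-→d27:-→d28:H3  best=H3
  add 206.0.0.0/8 -> H4 at depth 8
  ? 212.195.229.2  path d0:-→d1:-→d2:-→d3:-  best=no-route
  add 155.11.101.228/32 -> H0 at depth 32
  ? 155.108.220.172  path d0:-→d1:-→d2:-→d3:-→d4:-→d5:-→d6:-→d7:-→d8:-→d9:-  best=no-route
  add 155.11.101.128/25 -> H1 at depth 25
  ? 206.176.113.152  path d0:-→d1:-→d2:-→d3:-→d4:-→d5:-→d6:-→d7:-→d8:H4→d9:-→d10:-→d11:-→d12:H3  best=H3
  - 206.185.71.144/28 clear@28
  add 211.78.224.0/20 -> H2 at depth 20
  ? 211.78.224.188  path d0:-→d1:-→d2:-→d3:-→d4:-→d5:-→d6:-→d7:-→d8:-→d9:-→d10:-→d11:-→d12:-→d13:-→d14:-→d15:-→d16:-→d17:-→d18:-→d19:-→d20:H2  best=H2
  add 210.0.0.0/7 -> H2 at depth 7

== LOOKUPS ==
["H0","H0","H0","H3","H3","no-route","no-route","H3","H2"]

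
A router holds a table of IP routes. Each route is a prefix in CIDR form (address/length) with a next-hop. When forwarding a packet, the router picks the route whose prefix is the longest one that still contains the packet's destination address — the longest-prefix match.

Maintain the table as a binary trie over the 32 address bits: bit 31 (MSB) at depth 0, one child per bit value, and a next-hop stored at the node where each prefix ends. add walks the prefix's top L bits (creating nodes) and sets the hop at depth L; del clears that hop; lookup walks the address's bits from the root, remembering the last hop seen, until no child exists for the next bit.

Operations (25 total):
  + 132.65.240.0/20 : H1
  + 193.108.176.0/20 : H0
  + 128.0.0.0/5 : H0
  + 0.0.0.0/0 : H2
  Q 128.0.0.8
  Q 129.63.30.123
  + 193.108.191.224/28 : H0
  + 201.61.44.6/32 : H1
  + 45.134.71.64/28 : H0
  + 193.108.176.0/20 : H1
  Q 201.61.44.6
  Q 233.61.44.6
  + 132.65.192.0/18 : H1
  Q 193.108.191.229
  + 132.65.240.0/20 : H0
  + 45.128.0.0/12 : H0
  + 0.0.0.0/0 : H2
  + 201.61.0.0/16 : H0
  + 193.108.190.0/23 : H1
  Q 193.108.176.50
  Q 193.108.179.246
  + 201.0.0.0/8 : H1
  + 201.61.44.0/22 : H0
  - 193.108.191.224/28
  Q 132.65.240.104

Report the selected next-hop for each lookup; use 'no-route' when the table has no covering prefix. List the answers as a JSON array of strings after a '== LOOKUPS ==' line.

Trace:
  + 132.65.240.0/20 (H1) depth=20
  + 193.108.176.0/20 (H0) depth=20
  + 128.0.0.0/5 (H0) depth=5
  + 0.0.0.0/0 (H2) depth=0
  Q 128.0.0.8: descend 10000 ; hops seen [H2,H0] ; pick H0
  Q 129.63.30.123: descend 10000 ; hops seen [H2,H0] ; pick H0
  + 193.108.191.224/28 (H0) depth=28
  + 201.61.44.6/32 (H1) depth=32
  + 45.134.71.64/28 (H0) depth=28
  + 193.108.176.0/20 (H1) depth=20
  Q 201.61.44.6: descend 11001001001111010010110000000110 ; hops seen [H2,H1] ; pick H1
  Q 233.61.44.6: descend 11 ; hops seen [H2] ; pick H2
  + 132.65.192.0/18 (H1) depth=18
  Q 193.108.191.229: descend 1100000101101100101111111110 ; hops seen [H2,H1,H0] ; pick H0
  + 132.65.240.0/20 (H0) depth=20
  + 45.128.0.0/12 (H0) depth=12
  + 0.0.0.0/0 (H2) depth=0
  + 201.61.0.0/16 (H0) depth=16
  + 193.108.190.0/23 (H1) depth=23
  Q 193.108.176.50: descend 11000001011011001011 ; hops seen [H2,H1] ; pick H1
  Q 193.108.179.246: descend 11000001011011001011 ; hops seen [H2,H1] ; pick H1
  + 201.0.0.0/8 (H1) depth=8
  + 201.61.44.0/22 (H0) depth=22
  - 193.108.191.224/28 clear@28
  Q 132.65.240.104: descend 10000100010000011111 ; hops seen [H2,H0,H1,H0] ; pick H0

== LOOKUPS ==
["H0","H0","H1","H2","H0","H1","H1","H0"]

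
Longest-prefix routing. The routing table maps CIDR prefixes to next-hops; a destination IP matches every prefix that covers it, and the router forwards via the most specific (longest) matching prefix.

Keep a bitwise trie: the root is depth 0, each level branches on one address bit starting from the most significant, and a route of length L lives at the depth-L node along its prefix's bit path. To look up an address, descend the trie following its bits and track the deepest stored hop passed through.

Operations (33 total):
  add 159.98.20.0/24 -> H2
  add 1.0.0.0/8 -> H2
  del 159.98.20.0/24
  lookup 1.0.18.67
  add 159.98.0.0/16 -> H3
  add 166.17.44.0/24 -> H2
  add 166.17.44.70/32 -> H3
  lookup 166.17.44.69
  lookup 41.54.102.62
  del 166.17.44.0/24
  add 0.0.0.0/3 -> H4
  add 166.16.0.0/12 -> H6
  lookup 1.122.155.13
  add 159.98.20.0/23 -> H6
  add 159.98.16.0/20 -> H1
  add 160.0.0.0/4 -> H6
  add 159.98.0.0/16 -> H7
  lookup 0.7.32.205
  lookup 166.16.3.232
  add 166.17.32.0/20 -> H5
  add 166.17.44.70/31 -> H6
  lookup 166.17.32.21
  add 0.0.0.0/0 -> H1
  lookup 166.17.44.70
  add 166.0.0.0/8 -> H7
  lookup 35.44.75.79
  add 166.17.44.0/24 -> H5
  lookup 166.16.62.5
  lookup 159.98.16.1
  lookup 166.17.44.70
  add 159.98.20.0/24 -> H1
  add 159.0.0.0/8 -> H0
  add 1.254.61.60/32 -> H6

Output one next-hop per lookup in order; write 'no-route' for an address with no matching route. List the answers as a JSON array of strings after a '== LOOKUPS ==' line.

Process each operation:
  + 159.98.20.0/24 (H2) depth=24
  + 1.0.0.0/8 (H2) depth=8
  del 159.98.20.0/24 (clear depth 24)
  Q 1.0.18.67: descend 00000001 ; hops seen [H2] ; pick H2
  + 159.98.0.0/16 (H3) depth=16
  + 166.17.44.0/24 (H2) depth=24
  + 166.17.44.70/32 (H3) depth=32
  Q 166.17.44.69: descend 101001100001000100101100010001 ; hops seen [H2] ; pick H2
  Q 41.54.102.62: descend 00 ; hops seen [∅] ; pick no-route
  del 166.17.44.0/24 (clear depth 24)
  + 0.0.0.0/3 (H4) depth=3
  + 166.16.0.0/12 (H6) depth=12
  Q 1.122.155.13: descend 00000001 ; hops seen [H4,H2] ; pick H2
  + 159.98.20.0/23 (H6) depth=23
  + 159.98.16.0/20 (H1) depth=20
  + 160.0.0.0/4 (H6) depth=4
  + 159.98.0.0/16 (H7) depth=16
  Q 0.7.32.205: descend 0000000 ; hops seen [H4] ; pick H4
  Q 166.16.3.232: descend 101001100001000 ; hops seen [H6,H6] ; pick H6
  + 166.17.32.0/20 (H5) depth=20
  + 166.17.44.70/31 (H6) depth=31
  Q 166.17.32.21: descend 10100110000100010010 ; hops seen [H6,H6,H5] ; pick H5
  + 0.0.0.0/0 (H1) depth=0
  Q 166.17.44.70: descend 10100110000100010010110001000110 ; hops seen [H1,H6,H6,H5,H6,H3] ; pick H3
  + 166.0.0.0/8 (H7) depth=8
  Q 35.44.75.79: descend 00 ; hops seen [H1] ; pick H1
  + 166.17.44.0/24 (H5) depth=24
  Q 166.16.62.5: descend 101001100001000 ; hops seen [H1,H6,H7,H6] ; pick H6
  Q 159.98.16.1: descend 100111110110001000010 ; hops seen [H1,H7,H1] ; pick H1
  Q 166.17.44.70: descend 10100110000100010010110001000110 ; hops seen [H1,H6,H7,H6,H5,H5,H6,H3] ; pick H3
  + 159.98.20.0/24 (H1) depth=24
  + 159.0.0.0/8 (H0) depth=8
  + 1.254.61.60/32 (H6) depth=32

== LOOKUPS ==
["H2","H2","no-route","H2","H4","H6","H5","H3","H1","H6","H1","H3"]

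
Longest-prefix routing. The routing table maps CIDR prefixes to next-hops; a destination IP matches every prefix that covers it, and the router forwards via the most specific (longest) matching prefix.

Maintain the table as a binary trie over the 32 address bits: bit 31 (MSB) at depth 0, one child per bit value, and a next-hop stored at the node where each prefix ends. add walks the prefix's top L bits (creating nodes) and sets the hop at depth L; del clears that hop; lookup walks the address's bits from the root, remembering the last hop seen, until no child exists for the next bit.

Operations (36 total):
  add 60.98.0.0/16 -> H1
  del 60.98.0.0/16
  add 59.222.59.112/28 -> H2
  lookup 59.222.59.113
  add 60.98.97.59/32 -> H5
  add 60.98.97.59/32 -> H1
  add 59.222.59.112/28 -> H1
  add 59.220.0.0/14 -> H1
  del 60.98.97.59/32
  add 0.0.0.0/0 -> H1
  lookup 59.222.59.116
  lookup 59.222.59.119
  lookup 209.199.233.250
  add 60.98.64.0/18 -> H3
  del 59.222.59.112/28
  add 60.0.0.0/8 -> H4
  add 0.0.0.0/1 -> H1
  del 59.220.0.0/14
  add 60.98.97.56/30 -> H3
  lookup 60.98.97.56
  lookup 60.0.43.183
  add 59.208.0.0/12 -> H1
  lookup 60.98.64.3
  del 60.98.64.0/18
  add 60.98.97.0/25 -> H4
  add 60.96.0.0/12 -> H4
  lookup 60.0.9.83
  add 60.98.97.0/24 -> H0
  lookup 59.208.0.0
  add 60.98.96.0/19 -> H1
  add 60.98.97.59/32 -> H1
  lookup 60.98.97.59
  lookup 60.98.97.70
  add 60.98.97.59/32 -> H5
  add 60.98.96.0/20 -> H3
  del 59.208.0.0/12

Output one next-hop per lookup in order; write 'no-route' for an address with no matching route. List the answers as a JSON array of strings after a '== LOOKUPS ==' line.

Process each operation:
  add 60.98.0.0/16 -> H1 at depth 16
  del 60.98.0.0/16 (clear depth 16)
  add 59.222.59.112/28 -> H2 at depth 28
  lookup 59.222.59.113: bits 0011101111011110001110110111 walk d0:-→d1:-→d2:-→d3:-→d4:-→d5:-→d6:-→d7:-→d8:-→d9:-→d10:-→d11:-→d12:-→d13:-→d14:-→d15:-→d16:-→d17:-→d18:-→d19:-→d20:-→d21:-→d22:-→d23:-→d24:-→d25:-→d26:-→d27:-→d28:H2 -> H2
  add 60.98.97.59/32 -> H5 at depth 32
  add 60.98.97.59/32 -> H1 at depth 32
  add 59.222.59.112/28 -> H1 at depth 28
  add 59.220.0.0/14 -> H1 at depth 14
  del 60.98.97.59/32 (clear depth 32)
  add 0.0.0.0/0 -> H1 at depth 0
  lookup 59.222.59.116: bits 0011101111011110001110110111 walk d0:H1→d1:-→d2:-→d3:-→d4:-→d5:-→d6:-→d7:-→d8:-→d9:-→d10:-→d11:-→d12:-→d13:-→d14:H1→d15:-→d16:-→d17:-→d18:-→d19:-→d20:-→d21:-→d22:-→d23:-→d24:-→d25:-→d26:-→d27:-→d28:H1 -> H1
  lookup 59.222.59.119: bits 0011101111011110001110110111 walk d0:H1→d1:-→d2:-→d3:-→d4:-→d5:-→d6:-→d7:-→d8:-→d9:-→d10:-→d11:-→d12:-→d13:-→d14:H1→d15:-→d16:-→d17:-→d18:-→d19:-→d20:-→d21:-→d22:-→d23:-→d24:-→d25:-→d26:-→d27:-→d28:H1 -> H1
  lookup 209.199.233.250: bits ε walk d0:H1 -> H1
  add 60.98.64.0/18 -> H3 at depth 18
  del 59.222.59.112/28 (clear depth 28)
  add 60.0.0.0/8 -> H4 at depth 8
  add 0.0.0.0/1 -> H1 at depth 1
  del 59.220.0.0/14 (clear depth 14)
  add 60.98.97.56/30 -> H3 at depth 30
  lookup 60.98.97.56: bits 001111000110001001100001001110 walk d0:H1→d1:H1→d2:-→d3:-→d4:-→d5:-→d6:-→d7:-→d8:H4→d9:-→d10:-→d11:-→d12:-→d13:-→d14:-→d15:-→d16:-→d17:-→d18:H3→d19:-→d20:-→d21:-→d22:-→d23:-→d24:-→d25:-→d26:-→d27:-→d28:-→d29:-→d30:H3 -> H3
  lookup 60.0.43.183: bits 001111000 walk d0:H1→d1:H1→d2:-→d3:-→d4:-→d5:-→d6:-→d7:-→d8:H4→d9:- -> H4
  add 59.208.0.0/12 -> H1 at depth 12
  lookup 60.98.64.3: bits 001111000110001001 walk d0:H1→d1:H1→d2:-→d3:-→d4:-→d5:-→d6:-→d7:-→d8:H4→d9:-→d10:-→d11:-→d12:-→d13:-→d14:-→d15:-→d16:-→d17:-→d18:H3 -> H3
  del 60.98.64.0/18 (clear depth 18)
  add 60.98.97.0/25 -> H4 at depth 25
  add 60.96.0.0/12 -> H4 at depth 12
  lookup 60.0.9.83: bits 001111000 walk d0:H1→d1:H1→d2:-→d3:-→d4:-→d5:-→d6:-→d7:-→d8:H4→d9:- -> H4
  add 60.98.97.0/24 -> H0 at depth 24
  lookup 59.208.0.0: bits 001110111101 walk d0:H1→d1:H1→d2:-→d3:-→d4:-→d5:-→d6:-→d7:-→d8:-→d9:-→d10:-→d11:-→d12:H1 -> H1
  add 60.98.96.0/19 -> H1 at depth 19
  add 60.98.97.59/32 -> H1 at depth 32
  lookup 60.98.97.59: bits 00111100011000100110000100111011 walk d0:H1→d1:H1→d2:-→d3:-→d4:-→d5:-→d6:-→d7:-→d8:H4→d9:-→d10:-→d11:-→d12:H4→d13:-→d14:-→d15:-→d16:-→d17:-→d18:-→d19:H1→d20:-→d21:-→d22:-→d23:-→d24:H0→d25:H4→d26:-→d27:-→d28:-→d29:-→d30:H3→d31:-→d32:H1 -> H1
  lookup 60.98.97.70: bits 0011110001100010011000010 walk d0:H1→d1:H1→d2:-→d3:-→d4:-→d5:-→d6:-→d7:-→d8:H4→d9:-→d10:-→d11:-→d12:H4→d13:-→d14:-→d15:-→d16:-→d17:-→d18:-→d19:H1→d20:-→d21:-→d22:-→d23:-→d24:H0→d25:H4 -> H4
  add 60.98.97.59/32 -> H5 at depth 32
  add 60.98.96.0/20 -> H3 at depth 20
  del 59.208.0.0/12 (clear depth 12)

== LOOKUPS ==
["H2","H1","H1","H1","H3","H4","H3","H4","H1","H1","H4"]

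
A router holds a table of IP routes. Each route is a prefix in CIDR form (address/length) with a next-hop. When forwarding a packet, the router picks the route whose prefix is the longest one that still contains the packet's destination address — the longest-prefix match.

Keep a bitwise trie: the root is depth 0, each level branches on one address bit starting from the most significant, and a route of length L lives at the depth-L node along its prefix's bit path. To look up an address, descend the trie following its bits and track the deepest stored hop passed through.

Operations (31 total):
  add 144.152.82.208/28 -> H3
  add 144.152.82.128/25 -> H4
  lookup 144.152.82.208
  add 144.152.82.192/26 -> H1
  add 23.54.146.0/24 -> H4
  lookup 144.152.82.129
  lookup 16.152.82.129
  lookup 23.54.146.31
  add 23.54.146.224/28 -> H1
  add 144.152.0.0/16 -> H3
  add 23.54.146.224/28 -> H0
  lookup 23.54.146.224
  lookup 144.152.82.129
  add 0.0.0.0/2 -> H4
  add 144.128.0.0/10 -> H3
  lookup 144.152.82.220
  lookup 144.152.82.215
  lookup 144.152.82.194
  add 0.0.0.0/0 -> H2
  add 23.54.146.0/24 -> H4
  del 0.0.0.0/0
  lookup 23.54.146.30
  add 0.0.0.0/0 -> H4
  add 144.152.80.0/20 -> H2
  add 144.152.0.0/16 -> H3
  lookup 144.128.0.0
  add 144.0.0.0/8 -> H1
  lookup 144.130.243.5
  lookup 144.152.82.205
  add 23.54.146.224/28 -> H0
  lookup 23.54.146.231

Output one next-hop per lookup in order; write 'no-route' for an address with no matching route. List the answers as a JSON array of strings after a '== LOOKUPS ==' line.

Trace:
  + 144.152.82.208/28 (H3) depth=28
  + 144.152.82.128/25 (H4) depth=25
  Q 144.152.82.208: descend 1001000010011000010100101101 ; hops seen [H4,H3] ; pick H3
  + 144.152.82.192/26 (H1) depth=26
  + 23.54.146.0/24 (H4) depth=24
  Q 144.152.82.129: descend 1001000010011000010100101 ; hops seen [H4] ; pick H4
  Q 16.152.82.129: descend 00010 ; hops seen [∅] ; pick no-route
  Q 23.54.146.31: descend 000101110011011010010010 ; hops seen [H4] ; pick H4
  + 23.54.146.224/28 (H1) depth=28
  + 144.152.0.0/16 (H3) depth=16
  + 23.54.146.224/28 (H0) depth=28
  Q 23.54.146.224: descend 0001011100110110100100101110 ; hops seen [H4,H0] ; pick H0
  Q 144.152.82.129: descend 1001000010011000010100101 ; hops seen [H3,H4] ; pick H4
  + 0.0.0.0/2 (H4) depth=2
  + 144.128.0.0/10 (H3) depth=10
  Q 144.152.82.220: descend 1001000010011000010100101101 ; hops seen [H3,H3,H4,H1,H3] ; pick H3
  Q 144.152.82.215: descend 1001000010011000010100101101 ; hops seen [H3,H3,H4,H1,H3] ; pick H3
  Q 144.152.82.194: descend 100100001001100001010010110 ; hops seen [H3,H3,H4,H1] ; pick H1
  + 0.0.0.0/0 (H2) depth=0
  + 23.54.146.0/24 (H4) depth=24
  - 0.0.0.0/0 clear@0
  Q 23.54.146.30: descend 000101110011011010010010 ; hops seen [H4,H4] ; pick H4
  + 0.0.0.0/0 (H4) depth=0
  + 144.152.80.0/20 (H2) depth=20
  + 144.152.0.0/16 (H3) depth=16
  Q 144.128.0.0: descend 10010000100 ; hops seen [H4,H3] ; pick H3
  + 144.0.0.0/8 (H1) depth=8
  Q 144.130.243.5: descend 10010000100 ; hops seen [H4,H1,H3] ; pick H3
  Q 144.152.82.205: descend 100100001001100001010010110 ; hops seen [H4,H1,H3,H3,H2,H4,H1] ; pick H1
  + 23.54.146.224/28 (H0) depth=28
  Q 23.54.146.231: descend 0001011100110110100100101110 ; hops seen [H4,H4,H4,H0] ; pick H0

== LOOKUPS ==
["H3","H4","no-route","H4","H0","H4","H3","H3","H1","H4","H3","H3","H1","H0"]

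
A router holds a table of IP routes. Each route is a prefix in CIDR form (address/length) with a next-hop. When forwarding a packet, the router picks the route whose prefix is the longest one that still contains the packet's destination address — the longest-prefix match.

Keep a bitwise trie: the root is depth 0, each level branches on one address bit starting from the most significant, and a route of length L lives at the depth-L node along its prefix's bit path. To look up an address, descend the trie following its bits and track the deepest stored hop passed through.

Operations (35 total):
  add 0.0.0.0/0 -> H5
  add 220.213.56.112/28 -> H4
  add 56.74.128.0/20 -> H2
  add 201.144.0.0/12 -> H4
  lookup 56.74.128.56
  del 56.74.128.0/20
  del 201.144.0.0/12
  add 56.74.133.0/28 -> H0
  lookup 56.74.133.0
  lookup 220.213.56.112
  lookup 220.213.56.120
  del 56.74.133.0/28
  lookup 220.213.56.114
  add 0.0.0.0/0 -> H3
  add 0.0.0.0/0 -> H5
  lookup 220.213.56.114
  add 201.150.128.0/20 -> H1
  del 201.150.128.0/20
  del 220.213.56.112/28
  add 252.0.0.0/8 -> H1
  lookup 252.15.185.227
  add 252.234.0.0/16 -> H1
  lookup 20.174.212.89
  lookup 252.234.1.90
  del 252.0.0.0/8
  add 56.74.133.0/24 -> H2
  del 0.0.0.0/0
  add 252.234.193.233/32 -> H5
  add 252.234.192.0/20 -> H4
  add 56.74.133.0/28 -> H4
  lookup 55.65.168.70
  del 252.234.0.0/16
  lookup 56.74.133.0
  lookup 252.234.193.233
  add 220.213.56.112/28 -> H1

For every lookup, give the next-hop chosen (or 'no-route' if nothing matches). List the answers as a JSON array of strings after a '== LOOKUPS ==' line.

Apply in order:
  add 0.0.0.0/0 -> H5 at depth 0
  add 220.213.56.112/28 -> H4 at depth 28
  add 56.74.128.0/20 -> H2 at depth 20
  add 201.144.0.0/12 -> H4 at depth 12
  Q 56.74.128.56: descend 00111000010010101000 ; hops seen [H5,H2] ; pick H2
  del 56.74.128.0/20 (clear depth 20)
  del 201.144.0.0/12 (clear depth 12)
  add 56.74.133.0/28 -> H0 at depth 28
  Q 56.74.133.0: descend 0011100001001010100001010000 ; hops seen [H5,H0] ; pick H0
  Q 220.213.56.112: descend 1101110011010101001110000111 ; hops seen [H5,H4] ; pick H4
  Q 220.213.56.120: descend 1101110011010101001110000111 ; hops seen [H5,H4] ; pick H4
  del 56.74.133.0/28 (clear depth 28)
  Q 220.213.56.114: descend 1101110011010101001110000111 ; hops seen [H5,H4] ; pick H4
  add 0.0.0.0/0 -> H3 at depth 0
  add 0.0.0.0/0 -> H5 at depth 0
  Q 220.213.56.114: descend 1101110011010101001110000111 ; hops seen [H5,H4] ; pick H4
  add 201.150.128.0/20 -> H1 at depth 20
  del 201.150.128.0/20 (clear depth 20)
  del 220.213.56.112/28 (clear depth 28)
  add 252.0.0.0/8 -> H1 at depth 8
  Q 252.15.185.227: descend 11111100 ; hops seen [H5,H1] ; pick H1
  add 252.234.0.0/16 -> H1 at depth 16
  Q 20.174.212.89: descend 00 ; hops seen [H5] ; pick H5
  Q 252.234.1.90: descend 1111110011101010 ; hops seen [H5,H1,H1] ; pick H1
  del 252.0.0.0/8 (clear depth 8)
  add 56.74.133.0/24 -> H2 at depth 24
  del 0.0.0.0/0 (clear depth 0)
  add 252.234.193.233/32 -> H5 at depth 32
  add 252.234.192.0/20 -> H4 at depth 20
  add 56.74.133.0/28 -> H4 at depth 28
  Q 55.65.168.70: descend 0011 ; hops seen [∅] ; pick no-route
  del 252.234.0.0/16 (clear depth 16)
  Q 56.74.133.0: descend 0011100001001010100001010000 ; hops seen [H2,H4] ; pick H4
  Q 252.234.193.233: descend 11111100111010101100000111101001 ; hops seen [H4,H5] ; pick H5
  add 220.213.56.112/28 -> H1 at depth 28

== LOOKUPS ==
["H2","H0","H4","H4","H4","H4","H1","H5","H1","no-route","H4","H5"]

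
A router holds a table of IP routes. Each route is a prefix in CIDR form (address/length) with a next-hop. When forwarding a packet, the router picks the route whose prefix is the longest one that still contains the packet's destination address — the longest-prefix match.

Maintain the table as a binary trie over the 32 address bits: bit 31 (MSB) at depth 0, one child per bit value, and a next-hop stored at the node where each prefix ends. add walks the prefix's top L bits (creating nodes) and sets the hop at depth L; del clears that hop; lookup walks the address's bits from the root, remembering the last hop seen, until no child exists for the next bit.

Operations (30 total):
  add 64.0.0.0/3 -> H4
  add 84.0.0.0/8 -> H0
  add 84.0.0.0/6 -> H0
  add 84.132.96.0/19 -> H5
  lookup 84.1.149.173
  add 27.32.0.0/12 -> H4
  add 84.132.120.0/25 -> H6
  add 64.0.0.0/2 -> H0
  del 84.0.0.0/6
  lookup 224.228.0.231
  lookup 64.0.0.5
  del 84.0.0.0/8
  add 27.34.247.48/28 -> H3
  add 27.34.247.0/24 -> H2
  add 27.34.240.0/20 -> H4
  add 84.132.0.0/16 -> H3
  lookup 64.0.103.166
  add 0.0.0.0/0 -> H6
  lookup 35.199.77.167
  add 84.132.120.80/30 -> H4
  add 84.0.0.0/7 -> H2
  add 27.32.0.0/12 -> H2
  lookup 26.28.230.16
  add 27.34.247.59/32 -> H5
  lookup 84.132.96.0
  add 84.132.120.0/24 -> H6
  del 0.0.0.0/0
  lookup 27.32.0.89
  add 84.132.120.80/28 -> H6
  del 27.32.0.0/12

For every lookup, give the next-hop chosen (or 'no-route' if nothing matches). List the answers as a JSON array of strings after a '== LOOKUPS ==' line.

Trace:
  add 64.0.0.0/3 -> H4 at depth 3
  add 84.0.0.0/8 -> H0 at depth 8
  add 84.0.0.0/6 -> H0 at depth 6
  add 84.132.96.0/19 -> H5 at depth 19
  Q 84.1.149.173: descend 01010100 ; hops seen [H4,H0,H0] ; pick H0
  add 27.32.0.0/12 -> H4 at depth 12
  add 84.132.120.0/25 -> H6 at depth 25
  add 64.0.0.0/2 -> H0 at depth 2
  del 84.0.0.0/6 (clear depth 6)
  Q 224.228.0.231: descend ε ; hops seen [∅] ; pick no-route
  Q 64.0.0.5: descend 010 ; hops seen [H0,H4] ; pick H4
  del 84.0.0.0/8 (clear depth 8)
  add 27.34.247.48/28 -> H3 at depth 28
  add 27.34.247.0/24 -> H2 at depth 24
  add 27.34.240.0/20 -> H4 at depth 20
  add 84.132.0.0/16 -> H3 at depth 16
  Q 64.0.103.166: descend 010 ; hops seen [H0,H4] ; pick H4
  add 0.0.0.0/0 -> H6 at depth 0
  Q 35.199.77.167: descend 00 ; hops seen [H6] ; pick H6
  add 84.132.120.80/30 -> H4 at depth 30
  add 84.0.0.0/7 -> H2 at depth 7
  add 27.32.0.0/12 -> H2 at depth 12
  Q 26.28.230.16: descend 0001101 ; hops seen [H6] ; pick H6
  add 27.34.247.59/32 -> H5 at depth 32
  Q 84.132.96.0: descend 0101010010000100011 ; hops seen [H6,H0,H4,H2,H3,H5] ; pick H5
  add 84.132.120.0/24 -> H6 at depth 24
  del 0.0.0.0/0 (clear depth 0)
  Q 27.32.0.89: descend 00011011001000 ; hops seen [H2] ; pick H2
  add 84.132.120.80/28 -> H6 at depth 28
  del 27.32.0.0/12 (clear depth 12)

== LOOKUPS ==
["H0","no-route","H4","H4","H6","H6","H5","H2"]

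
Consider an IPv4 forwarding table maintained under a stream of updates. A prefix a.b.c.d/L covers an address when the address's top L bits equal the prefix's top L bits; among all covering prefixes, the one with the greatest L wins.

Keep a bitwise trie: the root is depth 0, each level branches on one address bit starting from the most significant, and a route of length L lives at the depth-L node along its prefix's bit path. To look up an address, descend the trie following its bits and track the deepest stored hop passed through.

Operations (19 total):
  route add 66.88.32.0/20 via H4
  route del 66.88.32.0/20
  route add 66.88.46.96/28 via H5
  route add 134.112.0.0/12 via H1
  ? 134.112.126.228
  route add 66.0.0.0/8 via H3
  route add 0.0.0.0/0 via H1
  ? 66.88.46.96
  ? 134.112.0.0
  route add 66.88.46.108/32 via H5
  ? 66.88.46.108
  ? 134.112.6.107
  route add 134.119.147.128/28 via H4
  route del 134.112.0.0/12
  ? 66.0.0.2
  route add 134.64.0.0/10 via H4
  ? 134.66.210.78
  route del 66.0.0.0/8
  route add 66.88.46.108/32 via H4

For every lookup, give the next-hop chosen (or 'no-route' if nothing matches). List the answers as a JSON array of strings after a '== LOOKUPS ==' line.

Apply in order:
  add 66.88.32.0/20 -> H4 at depth 20
  del 66.88.32.0/20 (clear depth 20)
  add 66.88.46.96/28 -> H5 at depth 28
  add 134.112.0.0/12 -> H1 at depth 12
  lookup 134.112.126.228: bits 100001100111 walk d0:-→d1:-→d2:-→d3:-→d4:-→d5:-→d6:-→d7:-→d8:-→d9:-→d10:-→d11:-→d12:H1 -> H1
  add 66.0.0.0/8 -> H3 at depth 8
  add 0.0.0.0/0 -> H1 at depth 0
  lookup 66.88.46.96: bits 0100001001011000001011100110 walk d0:H1→d1:-→d2:-→d3:-→d4:-→d5:-→d6:-→d7:-→d8:H3→d9:-→d10:-→d11:-→d12:-→d13:-→d14:-→d15:-→d16:-→d17:-→d18:-→d19:-→d20:-→d21:-→d22:-→d23:-→d24:-→d25:-→d26:-→d27:-→d28:H5 -> H5
  lookup 134.112.0.0: bits 100001100111 walk d0:H1→d1:-→d2:-→d3:-→d4:-→d5:-→d6:-→d7:-→d8:-→d9:-→d10:-→d11:-→d12:H1 -> H1
  add 66.88.46.108/32 -> H5 at depth 32
  lookup 66.88.46.108: bits 01000010010110000010111001101100 walk d0:H1→d1:-→d2:-→d3:-→d4:-→d5:-→d6:-→d7:-→d8:H3→d9:-→d10:-→d11:-→d12:-→d13:-→d14:-→d15:-→d16:-→d17:-→d18:-→d19:-→d20:-→d21:-→d22:-→d23:-→d24:-→d25:-→d26:-→d27:-→d28:H5→d29:-→d30:-→d31:-→d32:H5 -> H5
  lookup 134.112.6.107: bits 100001100111 walk d0:H1→d1:-→d2:-→d3:-→d4:-→d5:-→d6:-→d7:-→d8:-→d9:-→d10:-→d11:-→d12:H1 -> H1
  add 134.119.147.128/28 -> H4 at depth 28
  del 134.112.0.0/12 (clear depth 12)
  lookup 66.0.0.2: bits 010000100 walk d0:H1→d1:-→d2:-→d3:-→d4:-→d5:-→d6:-→d7:-→d8:H3→d9:- -> H3
  add 134.64.0.0/10 -> H4 at depth 10
  lookup 134.66.210.78: bits 1000011001 walk d0:H1→d1:-→d2:-→d3:-→d4:-→d5:-→d6:-→d7:-→d8:-→d9:-→d10:H4 -> H4
  del 66.0.0.0/8 (clear depth 8)
  add 66.88.46.108/32 -> H4 at depth 32

== LOOKUPS ==
["H1","H5","H1","H5","H1","H3","H4"]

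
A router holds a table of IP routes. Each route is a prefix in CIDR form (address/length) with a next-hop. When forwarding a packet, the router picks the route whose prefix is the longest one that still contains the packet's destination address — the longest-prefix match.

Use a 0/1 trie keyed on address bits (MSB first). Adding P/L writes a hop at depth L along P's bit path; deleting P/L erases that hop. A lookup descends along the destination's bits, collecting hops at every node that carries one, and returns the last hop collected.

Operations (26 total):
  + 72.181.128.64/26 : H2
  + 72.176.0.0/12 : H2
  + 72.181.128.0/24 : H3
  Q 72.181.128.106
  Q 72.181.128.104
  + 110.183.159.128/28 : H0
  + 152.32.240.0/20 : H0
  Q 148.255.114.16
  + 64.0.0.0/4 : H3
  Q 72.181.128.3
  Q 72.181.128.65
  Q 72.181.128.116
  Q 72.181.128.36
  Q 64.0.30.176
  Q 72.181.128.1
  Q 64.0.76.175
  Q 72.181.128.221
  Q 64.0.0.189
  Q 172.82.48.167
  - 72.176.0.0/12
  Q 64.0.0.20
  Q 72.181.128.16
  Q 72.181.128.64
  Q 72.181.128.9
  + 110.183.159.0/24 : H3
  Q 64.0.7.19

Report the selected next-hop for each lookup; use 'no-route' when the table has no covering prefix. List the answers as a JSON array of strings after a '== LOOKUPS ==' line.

Process each operation:
  add 72.181.128.64/26 -> H2 at depth 26
  add 72.176.0.0/12 -> H2 at depth 12
  add 72.181.128.0/24 -> H3 at depth 24
  Q 72.181.128.106: descend 01001000101101011000000001 ; hops seen [H2,H3,H2] ; pick H2
  Q 72.181.128.104: descend 01001000101101011000000001 ; hops seen [H2,H3,H2] ; pick H2
  add 110.183.159.128/28 -> H0 at depth 28
  add 152.32.240.0/20 -> H0 at depth 20
  Q 148.255.114.16: descend 1001 ; hops seen [∅] ; pick no-route
  add 64.0.0.0/4 -> H3 at depth 4
  Q 72.181.128.3: descend 0100100010110101100000000 ; hops seen [H3,H2,H3] ; pick H3
  Q 72.181.128.65: descend 01001000101101011000000001 ; hops seen [H3,H2,H3,H2] ; pick H2
  Q 72.181.128.116: descend 01001000101101011000000001 ; hops seen [H3,H2,H3,H2] ; pick H2
  Q 72.181.128.36: descend 0100100010110101100000000 ; hops seen [H3,H2,H3] ; pick H3
  Q 64.0.30.176: descend 0100 ; hops seen [H3] ; pick H3
  Q 72.181.128.1: descend 0100100010110101100000000 ; hops seen [H3,H2,H3] ; pick H3
  Q 64.0.76.175: descend 0100 ; hops seen [H3] ; pick H3
  Q 72.181.128.221: descend 010010001011010110000000 ; hops seen [H3,H2,H3] ; pick H3
  Q 64.0.0.189: descend 0100 ; hops seen [H3] ; pick H3
  Q 172.82.48.167: descend 10 ; hops seen [∅] ; pick no-route
  del 72.176.0.0/12 (clear depth 12)
  Q 64.0.0.20: descend 0100 ; hops seen [H3] ; pick H3
  Q 72.181.128.16: descend 0100100010110101100000000 ; hops seen [H3,H3] ; pick H3
  Q 72.181.128.64: descend 01001000101101011000000001 ; hops seen [H3,H3,H2] ; pick H2
  Q 72.181.128.9: descend 0100100010110101100000000 ; hops seen [H3,H3] ; pick H3
  add 110.183.159.0/24 -> H3 at depth 24
  Q 64.0.7.19: descend 0100 ; hops seen [H3] ; pick H3

== LOOKUPS ==
["H2","H2","no-route","H3","H2","H2","H3","H3","H3","H3","H3","H3","no-route","H3","H3","H2","H3","H3"]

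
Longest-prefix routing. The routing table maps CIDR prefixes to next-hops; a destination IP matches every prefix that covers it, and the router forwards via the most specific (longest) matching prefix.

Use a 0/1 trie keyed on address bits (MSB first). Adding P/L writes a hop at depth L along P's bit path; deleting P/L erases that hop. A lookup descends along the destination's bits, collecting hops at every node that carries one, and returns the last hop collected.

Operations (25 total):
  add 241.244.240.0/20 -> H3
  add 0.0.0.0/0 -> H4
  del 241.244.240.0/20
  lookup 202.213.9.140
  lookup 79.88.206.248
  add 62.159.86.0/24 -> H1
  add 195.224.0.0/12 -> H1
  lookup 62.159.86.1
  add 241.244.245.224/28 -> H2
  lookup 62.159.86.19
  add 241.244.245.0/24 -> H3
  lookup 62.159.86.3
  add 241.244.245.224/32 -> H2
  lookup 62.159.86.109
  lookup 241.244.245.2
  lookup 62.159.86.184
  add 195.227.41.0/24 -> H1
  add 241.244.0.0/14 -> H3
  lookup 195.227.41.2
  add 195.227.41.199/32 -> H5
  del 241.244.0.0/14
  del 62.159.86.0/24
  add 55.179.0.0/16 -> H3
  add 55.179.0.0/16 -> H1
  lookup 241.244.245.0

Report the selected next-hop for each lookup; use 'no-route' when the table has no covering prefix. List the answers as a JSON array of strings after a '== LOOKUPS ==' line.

Process each operation:
  + 241.244.240.0/20 (H3) depth=20
  + 0.0.0.0/0 (H4) depth=0
  - 241.244.240.0/20 clear@20
  Q 202.213.9.140: descend 11 ; hops seen [H4] ; pick H4
  Q 79.88.206.248: descend ε ; hops seen [H4] ; pick H4
  + 62.159.86.0/24 (H1) depth=24
  + 195.224.0.0/12 (H1) depth=12
  Q 62.159.86.1: descend 001111101001111101010110 ; hops seen [H4,H1] ; pick H1
  + 241.244.245.224/28 (H2) depth=28
  Q 62.159.86.19: descend 001111101001111101010110 ; hops seen [H4,H1] ; pick H1
  + 241.244.245.0/24 (H3) depth=24
  Q 62.159.86.3: descend 001111101001111101010110 ; hops seen [H4,H1] ; pick H1
  + 241.244.245.224/32 (H2) depth=32
  Q 62.159.86.109: descend 001111101001111101010110 ; hops seen [H4,H1] ; pick H1
  Q 241.244.245.2: descend 111100011111010011110101 ; hops seen [H4,H3] ; pick H3
  Q 62.159.86.184: descend 001111101001111101010110 ; hops seen [H4,H1] ; pick H1
  + 195.227.41.0/24 (H1) depth=24
  + 241.244.0.0/14 (H3) depth=14
  Q 195.227.41.2: descend 110000111110001100101001 ; hops seen [H4,H1,H1] ; pick H1
  + 195.227.41.199/32 (H5) depth=32
  - 241.244.0.0/14 clear@14
  - 62.159.86.0/24 clear@24
  + 55.179.0.0/16 (H3) depth=16
  + 55.179.0.0/16 (H1) depth=16
  Q 241.244.245.0: descend 111100011111010011110101 ; hops seen [H4,H3] ; pick H3

== LOOKUPS ==
["H4","H4","H1","H1","H1","H1","H3","H1","H1","H3"]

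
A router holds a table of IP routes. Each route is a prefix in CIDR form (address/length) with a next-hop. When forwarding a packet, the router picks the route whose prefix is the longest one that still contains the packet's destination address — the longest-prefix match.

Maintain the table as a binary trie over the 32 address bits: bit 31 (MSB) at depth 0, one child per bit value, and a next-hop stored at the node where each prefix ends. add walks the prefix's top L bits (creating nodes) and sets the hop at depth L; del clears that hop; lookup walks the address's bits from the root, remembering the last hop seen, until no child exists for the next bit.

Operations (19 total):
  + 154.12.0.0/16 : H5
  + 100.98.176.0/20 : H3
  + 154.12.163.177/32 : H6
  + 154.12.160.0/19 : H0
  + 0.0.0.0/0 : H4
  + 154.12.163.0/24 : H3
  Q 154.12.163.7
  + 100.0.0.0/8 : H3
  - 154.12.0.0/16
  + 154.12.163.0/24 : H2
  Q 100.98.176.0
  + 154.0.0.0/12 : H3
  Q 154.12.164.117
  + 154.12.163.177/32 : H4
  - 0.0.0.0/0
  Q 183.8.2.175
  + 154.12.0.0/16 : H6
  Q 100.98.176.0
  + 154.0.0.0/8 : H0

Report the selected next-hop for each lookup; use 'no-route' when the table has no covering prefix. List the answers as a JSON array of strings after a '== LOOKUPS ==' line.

Process each operation:
  add 154.12.0.0/16 -> H5 at depth 16
  add 100.98.176.0/20 -> H3 at depth 20
  add 154.12.163.177/32 -> H6 at depth 32
  add 154.12.160.0/19 -> H0 at depth 19
  add 0.0.0.0/0 -> H4 at depth 0
  add 154.12.163.0/24 -> H3 at depth 24
  ? 154.12.163.7  path d0:H4→d1:-→d2:-→d3:-→d4:-→d5:-→d6:-→d7:-→d8:-→d9:-→d10:-→d11:-→d12:-→d13:-→d14:-→d15:-→d16:H5→d17:-→d18:-→d19:H0→d20:-→d21:-→d22:-→d23:-→d24:H3  best=H3
  add 100.0.0.0/8 -> H3 at depth 8
  - 154.12.0.0/16 clear@16
  add 154.12.163.0/24 -> H2 at depth 24
  ? 100.98.176.0  path d0:H4→d1:-→d2:-→d3:-→d4:-→d5:-→d6:-→d7:-→d8:H3→d9:-→d10:-→d11:-→d12:-→d13:-→d14:-→d15:-→d16:-→d17:-→d18:-→d19:-→d20:H3  best=H3
  add 154.0.0.0/12 -> H3 at depth 12
  ? 154.12.164.117  path d0:H4→d1:-→d2:-→d3:-→d4:-→d5:-→d6:-→d7:-→d8:-→d9:-→d10:-→d11:-→d12:H3→d13:-→d14:-→d15:-→d16:-→d17:-→d18:-→d19:H0→d20:-→d21:-  best=H0
  add 154.12.163.177/32 -> H4 at depth 32
  - 0.0.0.0/0 clear@0
  ? 183.8.2.175  path d0:-→d1:-→d2:-  best=no-route
  add 154.12.0.0/16 -> H6 at depth 16
  ? 100.98.176.0  path d0:-→d1:-→d2:-→d3:-→d4:-→d5:-→d6:-→d7:-→d8:H3→d9:-→d10:-→d11:-→d12:-→d13:-→d14:-→d15:-→d16:-→d17:-→d18:-→d19:-→d20:H3  best=H3
  add 154.0.0.0/8 -> H0 at depth 8

== LOOKUPS ==
["H3","H3","H0","no-route","H3"]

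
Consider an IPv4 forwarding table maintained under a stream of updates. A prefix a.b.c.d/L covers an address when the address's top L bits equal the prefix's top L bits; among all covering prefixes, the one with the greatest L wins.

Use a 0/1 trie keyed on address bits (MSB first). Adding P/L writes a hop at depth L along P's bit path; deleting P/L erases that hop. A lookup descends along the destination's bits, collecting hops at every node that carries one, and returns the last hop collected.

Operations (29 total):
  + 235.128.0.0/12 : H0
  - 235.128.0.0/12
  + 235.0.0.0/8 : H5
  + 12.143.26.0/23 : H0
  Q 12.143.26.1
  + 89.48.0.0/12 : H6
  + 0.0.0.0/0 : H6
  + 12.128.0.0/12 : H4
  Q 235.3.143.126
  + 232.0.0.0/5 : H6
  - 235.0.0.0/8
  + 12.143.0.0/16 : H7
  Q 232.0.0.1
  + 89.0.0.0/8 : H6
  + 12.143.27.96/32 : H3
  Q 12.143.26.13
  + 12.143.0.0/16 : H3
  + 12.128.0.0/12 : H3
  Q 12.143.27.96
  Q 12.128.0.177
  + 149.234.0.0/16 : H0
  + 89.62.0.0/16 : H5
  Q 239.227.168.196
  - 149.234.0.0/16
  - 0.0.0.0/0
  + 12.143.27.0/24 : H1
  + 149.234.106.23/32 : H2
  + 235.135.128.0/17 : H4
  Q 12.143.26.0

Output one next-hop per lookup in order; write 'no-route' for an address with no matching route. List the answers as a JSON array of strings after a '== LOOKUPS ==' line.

Process each operation:
  add 235.128.0.0/12 -> H0 at depth 12
  del 235.128.0.0/12 (clear depth 12)
  add 235.0.0.0/8 -> H5 at depth 8
  add 12.143.26.0/23 -> H0 at depth 23
  Q 12.143.26.1: descend 00001100100011110001101 ; hops seen [H0] ; pick H0
  add 89.48.0.0/12 -> H6 at depth 12
  add 0.0.0.0/0 -> H6 at depth 0
  add 12.128.0.0/12 -> H4 at depth 12
  Q 235.3.143.126: descend 11101011 ; hops seen [H6,H5] ; pick H5
  add 232.0.0.0/5 -> H6 at depth 5
  del 235.0.0.0/8 (clear depth 8)
  add 12.143.0.0/16 -> H7 at depth 16
  Q 232.0.0.1: descend 111010 ; hops seen [H6,H6] ; pick H6
  add 89.0.0.0/8 -> H6 at depth 8
  add 12.143.27.96/32 -> H3 at depth 32
  Q 12.143.26.13: descend 00001100100011110001101 ; hops seen [H6,H4,H7,H0] ; pick H0
  add 12.143.0.0/16 -> H3 at depth 16
  add 12.128.0.0/12 -> H3 at depth 12
  Q 12.143.27.96: descend 00001100100011110001101101100000 ; hops seen [H6,H3,H3,H0,H3] ; pick H3
  Q 12.128.0.177: descend 000011001000 ; hops seen [H6,H3] ; pick H3
  add 149.234.0.0/16 -> H0 at depth 16
  add 89.62.0.0/16 -> H5 at depth 16
  Q 239.227.168.196: descend 11101 ; hops seen [H6,H6] ; pick H6
  del 149.234.0.0/16 (clear depth 16)
  del 0.0.0.0/0 (clear depth 0)
  add 12.143.27.0/24 -> H1 at depth 24
  add 149.234.106.23/32 -> H2 at depth 32
  add 235.135.128.0/17 -> H4 at depth 17
  Q 12.143.26.0: descend 00001100100011110001101 ; hops seen [H3,H3,H0] ; pick H0

== LOOKUPS ==
["H0","H5","H6","H0","H3","H3","H6","H0"]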